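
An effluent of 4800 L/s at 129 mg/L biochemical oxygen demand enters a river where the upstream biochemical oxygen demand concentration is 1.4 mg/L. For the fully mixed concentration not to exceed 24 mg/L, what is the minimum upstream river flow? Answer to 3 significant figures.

22300 L/s

Set C_mix = 24: (Q·1.400 + 4800·129.0) / (Q + 4800) = 24
→ Q = 4800·(129.0 − 24)/(24 − 1.400) = 22300 L/s.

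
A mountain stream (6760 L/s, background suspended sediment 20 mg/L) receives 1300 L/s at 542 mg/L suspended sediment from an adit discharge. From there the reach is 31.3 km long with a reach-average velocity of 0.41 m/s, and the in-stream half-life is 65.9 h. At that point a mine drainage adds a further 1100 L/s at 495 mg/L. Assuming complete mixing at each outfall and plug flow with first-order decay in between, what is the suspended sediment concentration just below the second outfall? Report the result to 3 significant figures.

133 mg/L

Flow-weighted average: C = (6760·20.00 + 1300·542.0) / 8060 = 839800/8060 = 104.2 mg/L; combined flow 8060 L/s.
Travel time t = 31.3·1000 / 0.41 = 76340 s = 21.21 h.
Half-life 65.9 h → k = ln 2 / 65.9 = 0.01052 h⁻¹ = 0.2524 d⁻¹.
First-order decay: C = 104.2·exp(−k·t) = 104.2·0.8001 = 83.36 mg/L.
At the second outfall, C = (8060·83.36 + 1100·495.0) / (8060 + 1100) = 132.8 mg/L.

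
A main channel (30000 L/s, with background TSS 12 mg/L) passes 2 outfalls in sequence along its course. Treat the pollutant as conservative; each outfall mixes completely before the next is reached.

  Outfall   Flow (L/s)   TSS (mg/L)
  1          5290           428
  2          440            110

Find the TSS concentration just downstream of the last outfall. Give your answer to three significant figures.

After outfall 1: Q = 30000 + 5290 = 35290 L/s; C = (30000·12.00 + 5290·428.0)/35290 = 74.36 mg/L.
After outfall 2: Q = 35290 + 440.0 = 35730 L/s; C = (35290·74.36 + 440.0·110.0)/35730 = 74.80 mg/L.

74.8 mg/L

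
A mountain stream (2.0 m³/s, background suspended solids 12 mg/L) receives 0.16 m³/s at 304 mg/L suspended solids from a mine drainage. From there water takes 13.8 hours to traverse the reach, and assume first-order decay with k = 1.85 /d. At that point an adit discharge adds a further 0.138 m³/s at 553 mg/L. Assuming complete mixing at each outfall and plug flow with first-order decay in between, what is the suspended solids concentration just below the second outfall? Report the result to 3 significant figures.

44.1 mg/L

Mass balance: C = (2.000·12.00 + 0.1600·304.0) / 2.160 = 72.64/2.160 = 33.63 mg/L; combined flow 2.160 m³/s.
Applying C = C₀e^(−kt): 33.63 × 0.3452 = 11.61 mg/L.
Second outfall: C = (2.160·11.61 + 0.1380·553.0)/2.298 = 44.12 mg/L.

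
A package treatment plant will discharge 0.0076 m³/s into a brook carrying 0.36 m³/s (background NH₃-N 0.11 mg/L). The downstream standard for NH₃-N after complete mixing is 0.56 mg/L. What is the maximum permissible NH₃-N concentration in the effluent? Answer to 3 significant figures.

At the limit, (Qr·Cr + Qe·Cₑ)/(Qr + Qe) = 0.56:
Cₑ = (0.3676·0.56 − 0.3600·0.1100) / 0.007600 = 21.88 mg/L.

21.9 mg/L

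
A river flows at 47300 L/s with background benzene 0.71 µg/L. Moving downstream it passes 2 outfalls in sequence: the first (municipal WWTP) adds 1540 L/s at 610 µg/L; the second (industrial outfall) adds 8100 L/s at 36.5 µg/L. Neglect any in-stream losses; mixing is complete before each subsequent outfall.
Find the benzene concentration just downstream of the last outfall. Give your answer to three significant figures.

22.3 µg/L

After outfall 1: Q = 47300 + 1540 = 48840 L/s; C = (47300·0.7100 + 1540·610.0)/48840 = 19.92 µg/L.
After outfall 2: Q = 48840 + 8100 = 56940 L/s; C = (48840·19.92 + 8100·36.50)/56940 = 22.28 µg/L.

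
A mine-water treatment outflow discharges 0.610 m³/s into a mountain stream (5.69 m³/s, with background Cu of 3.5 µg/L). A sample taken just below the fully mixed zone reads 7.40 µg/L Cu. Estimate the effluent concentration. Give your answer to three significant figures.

43.8 µg/L

Mass balance: 5.690·3.500 + 0.6100·Cₑ = 6.300·7.400
→ Cₑ = (6.300·7.400 − 5.690·3.500) / 0.6100 = 43.78 µg/L.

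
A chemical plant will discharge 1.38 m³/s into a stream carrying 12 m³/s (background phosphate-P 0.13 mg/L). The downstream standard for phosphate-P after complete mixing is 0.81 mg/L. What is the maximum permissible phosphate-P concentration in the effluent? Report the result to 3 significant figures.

6.72 mg/L

At the limit, (Qr·Cr + Qe·Cₑ)/(Qr + Qe) = 0.81:
Cₑ = (13.38·0.81 − 12.00·0.1300) / 1.380 = 6.723 mg/L.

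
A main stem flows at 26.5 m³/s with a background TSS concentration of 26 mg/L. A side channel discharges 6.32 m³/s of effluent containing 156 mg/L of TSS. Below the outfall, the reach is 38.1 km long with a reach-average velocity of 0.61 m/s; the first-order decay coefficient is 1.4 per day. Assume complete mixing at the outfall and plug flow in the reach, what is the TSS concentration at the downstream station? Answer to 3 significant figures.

Flow-weighted average: C = (26.50·26.00 + 6.320·156.0) / 32.82 = 1675/32.82 = 51.03 mg/L.
Travel time t = 38.1·1000 / 0.61 = 62460 s = 17.35 h.
Applying C = C₀e^(−kt): 51.03 × 0.3635 = 18.55 mg/L.

18.5 mg/L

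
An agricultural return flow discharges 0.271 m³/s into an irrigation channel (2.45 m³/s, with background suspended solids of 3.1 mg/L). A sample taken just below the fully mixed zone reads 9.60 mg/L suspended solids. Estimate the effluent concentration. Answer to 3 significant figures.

Mass balance: 2.450·3.100 + 0.2710·Cₑ = 2.721·9.600
→ Cₑ = (2.721·9.600 − 2.450·3.100) / 0.2710 = 68.36 mg/L.

68.4 mg/L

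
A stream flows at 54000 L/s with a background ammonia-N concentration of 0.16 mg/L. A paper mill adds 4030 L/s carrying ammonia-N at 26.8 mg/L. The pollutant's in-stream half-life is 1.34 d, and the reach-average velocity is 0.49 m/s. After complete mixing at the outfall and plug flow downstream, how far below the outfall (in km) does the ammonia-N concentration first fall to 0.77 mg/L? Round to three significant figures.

Flow-weighted average: C = (54000·0.1600 + 4030·26.80) / 58030 = 116600/58030 = 2.010 mg/L.
Half-life 1.34 d → k = ln 2 / 1.34 = 0.5173 d⁻¹.
Set 2.010·exp(−k·t) = 0.77 → t = ln(2.010/0.77)/k = 160300 s = 44.52 h.
Distance = v·t = 0.49·160300 = 78530 m = 78.53 km.

78.5 km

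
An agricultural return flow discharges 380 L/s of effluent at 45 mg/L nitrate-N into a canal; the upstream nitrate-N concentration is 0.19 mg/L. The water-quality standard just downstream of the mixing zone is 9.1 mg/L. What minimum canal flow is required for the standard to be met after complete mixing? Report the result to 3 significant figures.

1530 L/s

Set C_mix = 9.1: (Q·0.1900 + 380.0·45.00) / (Q + 380.0) = 9.1
→ Q = 380.0·(45.00 − 9.1)/(9.1 − 0.1900) = 1531 L/s.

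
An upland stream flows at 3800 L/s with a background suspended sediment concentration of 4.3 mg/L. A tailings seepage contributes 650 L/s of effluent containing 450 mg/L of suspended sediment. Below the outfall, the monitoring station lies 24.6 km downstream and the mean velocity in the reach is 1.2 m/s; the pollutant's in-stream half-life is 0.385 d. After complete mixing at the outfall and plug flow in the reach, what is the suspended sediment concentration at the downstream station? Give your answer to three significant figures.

45.3 mg/L

Mixed concentration C = ΣQC/ΣQ = (3800·4.300 + 650.0·450.0) / 4450 = 308800/4450 = 69.40 mg/L.
Travel time t = 24.6·1000 / 1.2 = 20500 s = 5.694 h.
Half-life 0.385 d → k = ln 2 / 0.385 = 1.800 d⁻¹.
After decay, C = 69.40 × e^(−kt) = 69.40 × 0.6524 = 45.27 mg/L.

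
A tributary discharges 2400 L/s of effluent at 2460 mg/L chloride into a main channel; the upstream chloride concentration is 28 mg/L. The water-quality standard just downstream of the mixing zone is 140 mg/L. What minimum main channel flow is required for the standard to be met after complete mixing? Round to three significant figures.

Set C_mix = 140: (Q·28.00 + 2400·2460) / (Q + 2400) = 140
→ Q = 2400·(2460 − 140)/(140 − 28.00) = 49710 L/s.

49700 L/s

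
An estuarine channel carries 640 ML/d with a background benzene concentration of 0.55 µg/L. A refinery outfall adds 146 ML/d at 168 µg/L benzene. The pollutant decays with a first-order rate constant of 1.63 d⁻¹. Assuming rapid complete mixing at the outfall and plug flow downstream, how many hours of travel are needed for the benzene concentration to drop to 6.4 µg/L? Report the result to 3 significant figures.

23.5 h

Flow-weighted average: C = (640.0·0.5500 + 146.0·168.0) / 786.0 = 24880/786.0 = 31.65 µg/L.
31.65·exp(−k·t) = 6.4 → t = ln(31.65/6.4)/k = 84730 s = 23.54 h.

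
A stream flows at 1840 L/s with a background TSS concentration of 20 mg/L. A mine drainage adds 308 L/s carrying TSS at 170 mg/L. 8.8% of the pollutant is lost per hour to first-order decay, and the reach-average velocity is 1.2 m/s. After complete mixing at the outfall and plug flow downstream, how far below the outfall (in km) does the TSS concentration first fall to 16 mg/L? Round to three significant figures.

Mixed concentration C = ΣQC/ΣQ = (1840·20.00 + 308.0·170.0) / 2148 = 89160/2148 = 41.51 mg/L.
8.8%/h lost → k = −ln(1 − 0.088) = 0.09212 h⁻¹.
Set 41.51·exp(−k·t) = 16 → t = ln(41.51/16)/k = 37260 s = 10.35 h.
Distance = v·t = 1.2·37260 = 44710 m = 44.71 km.

44.7 km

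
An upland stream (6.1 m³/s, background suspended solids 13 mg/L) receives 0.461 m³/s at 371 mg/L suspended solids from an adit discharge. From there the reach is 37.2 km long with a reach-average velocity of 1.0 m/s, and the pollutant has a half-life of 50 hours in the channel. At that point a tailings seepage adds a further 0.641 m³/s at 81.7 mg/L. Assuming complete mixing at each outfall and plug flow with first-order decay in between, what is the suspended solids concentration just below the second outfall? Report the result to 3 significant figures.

Flow-weighted average: C = (6.100·13.00 + 0.4610·371.0) / 6.561 = 250.3/6.561 = 38.15 mg/L; combined flow 6.561 m³/s.
Travel time t = 37.2·1000 / 1.0 = 37200 s = 10.33 h.
Half-life 50 h → k = ln 2 / 50 = 0.01386 h⁻¹ = 0.3327 d⁻¹.
After decay, C = 38.15 × e^(−kt) = 38.15 × 0.8665 = 33.06 mg/L.
Second outfall: C = (6.561·33.06 + 0.6410·81.70)/7.202 = 37.39 mg/L.

37.4 mg/L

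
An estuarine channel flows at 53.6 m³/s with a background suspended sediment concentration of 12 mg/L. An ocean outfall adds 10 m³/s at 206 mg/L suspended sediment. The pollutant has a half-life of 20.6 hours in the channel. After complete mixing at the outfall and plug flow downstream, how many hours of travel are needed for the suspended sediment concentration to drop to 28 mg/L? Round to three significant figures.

12.4 h

Conservation of mass: C = (53.60·12.00 + 10.00·206.0) / 63.60 = 2703/63.60 = 42.50 mg/L.
Half-life 20.6 h → k = ln 2 / 20.6 = 0.03365 h⁻¹ = 0.8076 d⁻¹.
42.50·exp(−k·t) = 28 → t = ln(42.50/28)/k = 44650 s = 12.40 h.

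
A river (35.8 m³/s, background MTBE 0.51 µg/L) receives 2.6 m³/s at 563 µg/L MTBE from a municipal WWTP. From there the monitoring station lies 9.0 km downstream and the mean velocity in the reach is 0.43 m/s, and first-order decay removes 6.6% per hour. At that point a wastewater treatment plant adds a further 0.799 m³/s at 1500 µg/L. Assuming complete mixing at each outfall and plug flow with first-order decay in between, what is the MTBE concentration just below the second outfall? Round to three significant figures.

Conservation of mass: C = (35.80·0.5100 + 2.600·563.0) / 38.40 = 1482/38.40 = 38.60 µg/L; combined flow 38.40 m³/s.
Travel time t = 9.0·1000 / 0.43 = 20930 s = 5.814 h.
6.6%/h lost → k = −ln(1 − 0.066) = 0.06828 h⁻¹.
After decay, C = 38.60 × e^(−kt) = 38.60 × 0.6724 = 25.95 µg/L.
Second outfall: C = (38.40·25.95 + 0.7990·1500)/39.20 = 56.00 µg/L.

56.0 µg/L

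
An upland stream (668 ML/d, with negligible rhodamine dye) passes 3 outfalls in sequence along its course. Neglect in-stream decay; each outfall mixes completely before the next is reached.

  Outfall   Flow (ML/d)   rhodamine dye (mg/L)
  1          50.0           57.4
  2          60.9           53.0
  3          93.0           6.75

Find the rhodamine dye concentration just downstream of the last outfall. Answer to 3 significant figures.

7.71 mg/L

Outfall 1: combined Q = 718.0 ML/d; C = (668.0·0 + 50.00·57.40)/718.0 = 3.997 mg/L.
Outfall 2: combined Q = 778.9 ML/d; C = (718.0·3.997 + 60.90·53.00)/778.9 = 7.829 mg/L.
Outfall 3: combined Q = 871.9 ML/d; C = (778.9·7.829 + 93.00·6.750)/871.9 = 7.714 mg/L.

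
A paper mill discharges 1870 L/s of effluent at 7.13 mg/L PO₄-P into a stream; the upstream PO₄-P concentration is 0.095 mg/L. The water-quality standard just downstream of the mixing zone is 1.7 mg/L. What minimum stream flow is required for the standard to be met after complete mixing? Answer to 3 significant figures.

6330 L/s

Set C_mix = 1.7: (Q·0.09500 + 1870·7.130) / (Q + 1870) = 1.7
→ Q = 1870·(7.130 − 1.7)/(1.7 − 0.09500) = 6327 L/s.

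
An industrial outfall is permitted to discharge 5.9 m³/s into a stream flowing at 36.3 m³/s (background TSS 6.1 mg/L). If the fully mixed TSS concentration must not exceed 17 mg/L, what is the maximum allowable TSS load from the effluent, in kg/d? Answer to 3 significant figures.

42900 kg/d

Mass balance at the limit: 36.30·6.100 + 5.900·Cₑ = 42.20·17 → Cₑ = 84.06 mg/L.
Load = 5.900 m³/s × 84.06 g/m³ × 86 400 s/d = 42850 kg/d.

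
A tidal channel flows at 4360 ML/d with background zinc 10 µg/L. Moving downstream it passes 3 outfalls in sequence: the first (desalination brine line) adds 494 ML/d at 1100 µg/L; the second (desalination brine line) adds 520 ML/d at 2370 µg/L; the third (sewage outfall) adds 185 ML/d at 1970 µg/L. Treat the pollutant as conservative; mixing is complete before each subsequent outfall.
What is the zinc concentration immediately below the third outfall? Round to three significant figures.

After outfall 1: Q = 4360 + 494.0 = 4854 ML/d; C = (4360·10.00 + 494.0·1100)/4854 = 120.9 µg/L.
After outfall 2: Q = 4854 + 520.0 = 5374 ML/d; C = (4854·120.9 + 520.0·2370)/5374 = 338.6 µg/L.
After outfall 3: Q = 5374 + 185.0 = 5559 ML/d; C = (5374·338.6 + 185.0·1970)/5559 = 392.8 µg/L.

393 µg/L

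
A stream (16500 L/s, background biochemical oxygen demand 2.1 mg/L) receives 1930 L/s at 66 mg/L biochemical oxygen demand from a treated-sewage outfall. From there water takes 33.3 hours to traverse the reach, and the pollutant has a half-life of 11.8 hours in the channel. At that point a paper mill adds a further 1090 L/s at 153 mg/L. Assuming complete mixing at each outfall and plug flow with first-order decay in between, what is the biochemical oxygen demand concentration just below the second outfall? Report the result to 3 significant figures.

Flow-weighted average: C = (16500·2.100 + 1930·66.00) / 18430 = 162000/18430 = 8.792 mg/L; combined flow 18430 L/s.
Half-life 11.8 h → k = ln 2 / 11.8 = 0.05874 h⁻¹ = 1.410 d⁻¹.
Applying C = C₀e^(−kt): 8.792 × 0.1414 = 1.243 mg/L.
Second outfall: C = (18430·1.243 + 1090·153.0)/19520 = 9.717 mg/L.

9.72 mg/L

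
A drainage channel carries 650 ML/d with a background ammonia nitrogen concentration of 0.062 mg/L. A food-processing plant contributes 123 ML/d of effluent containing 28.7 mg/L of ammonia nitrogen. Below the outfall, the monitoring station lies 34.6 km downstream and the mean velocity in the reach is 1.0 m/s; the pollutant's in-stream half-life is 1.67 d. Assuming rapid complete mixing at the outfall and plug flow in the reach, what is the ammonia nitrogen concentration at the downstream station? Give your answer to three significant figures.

After mixing, C = (650.0·0.06200 + 123.0·28.70) / 773.0 = 3570/773.0 = 4.619 mg/L.
Travel time t = 34.6·1000 / 1.0 = 34600 s = 9.611 h.
Half-life 1.67 d → k = ln 2 / 1.67 = 0.4151 d⁻¹.
Decay over the reach: 4.619·exp(−kt) = 4.619·0.8469 = 3.912 mg/L.

3.91 mg/L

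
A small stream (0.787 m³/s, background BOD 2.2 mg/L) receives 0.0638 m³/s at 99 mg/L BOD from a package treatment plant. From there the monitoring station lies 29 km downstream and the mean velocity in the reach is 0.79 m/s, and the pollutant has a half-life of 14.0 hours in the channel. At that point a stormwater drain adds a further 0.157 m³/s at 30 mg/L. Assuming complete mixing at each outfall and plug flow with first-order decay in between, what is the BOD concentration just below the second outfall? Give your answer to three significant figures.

9.49 mg/L

Mass balance: C = (0.7870·2.200 + 0.06380·99.00) / 0.8508 = 8.048/0.8508 = 9.459 mg/L; combined flow 0.8508 m³/s.
Travel time t = 29·1000 / 0.79 = 36710 s = 10.20 h.
Half-life 14.0 h → k = ln 2 / 14.0 = 0.04951 h⁻¹ = 1.188 d⁻¹.
Decay over the reach: 9.459·exp(−kt) = 9.459·0.6036 = 5.709 mg/L.
At the second outfall, C = (0.8508·5.709 + 0.1570·30.00) / (0.8508 + 0.1570) = 9.493 mg/L.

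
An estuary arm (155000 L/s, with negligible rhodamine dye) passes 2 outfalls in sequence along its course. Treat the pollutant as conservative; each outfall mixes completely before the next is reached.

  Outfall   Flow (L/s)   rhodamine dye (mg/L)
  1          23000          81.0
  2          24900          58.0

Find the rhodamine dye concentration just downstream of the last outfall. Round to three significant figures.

16.3 mg/L

Below outfall 1: Q → 178000 L/s, C = (155000·0 + 23000·81.00)/178000 = 10.47 mg/L.
Below outfall 2: Q → 202900 L/s, C = (178000·10.47 + 24900·58.00)/202900 = 16.30 mg/L.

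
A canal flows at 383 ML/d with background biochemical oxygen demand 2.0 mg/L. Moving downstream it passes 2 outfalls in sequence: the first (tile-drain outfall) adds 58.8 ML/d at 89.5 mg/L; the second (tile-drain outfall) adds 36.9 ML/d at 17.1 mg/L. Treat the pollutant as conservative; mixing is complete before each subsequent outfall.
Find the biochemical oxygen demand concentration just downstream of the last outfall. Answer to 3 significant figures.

13.9 mg/L

After outfall 1: Q = 383.0 + 58.80 = 441.8 ML/d; C = (383.0·2.000 + 58.80·89.50)/441.8 = 13.65 mg/L.
After outfall 2: Q = 441.8 + 36.90 = 478.7 ML/d; C = (441.8·13.65 + 36.90·17.10)/478.7 = 13.91 mg/L.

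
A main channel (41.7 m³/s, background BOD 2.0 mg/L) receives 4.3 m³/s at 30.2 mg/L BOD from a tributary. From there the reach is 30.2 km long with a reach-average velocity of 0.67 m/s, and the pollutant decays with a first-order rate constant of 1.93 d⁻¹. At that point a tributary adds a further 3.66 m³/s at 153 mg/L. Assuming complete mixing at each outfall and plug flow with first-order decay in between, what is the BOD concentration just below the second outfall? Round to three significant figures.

Flow-weighted average: C = (41.70·2.000 + 4.300·30.20) / 46.00 = 213.3/46.00 = 4.636 mg/L; combined flow 46.00 m³/s.
Travel time t = 30.2·1000 / 0.67 = 45070 s = 12.52 h.
Decay over the reach: 4.636·exp(−kt) = 4.636·0.3654 = 1.694 mg/L.
At the second outfall, C = (46.00·1.694 + 3.660·153.0) / (46.00 + 3.660) = 12.85 mg/L.

12.8 mg/L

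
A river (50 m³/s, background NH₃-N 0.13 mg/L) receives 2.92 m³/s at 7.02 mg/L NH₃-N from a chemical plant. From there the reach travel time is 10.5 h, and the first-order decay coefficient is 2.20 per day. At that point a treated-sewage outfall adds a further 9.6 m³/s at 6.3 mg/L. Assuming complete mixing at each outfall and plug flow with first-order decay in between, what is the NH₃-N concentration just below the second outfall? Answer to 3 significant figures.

Flow-weighted average: C = (50.00·0.1300 + 2.920·7.020) / 52.92 = 27.00/52.92 = 0.5102 mg/L; combined flow 52.92 m³/s.
After decay, C = 0.5102 × e^(−kt) = 0.5102 × 0.3819 = 0.1949 mg/L.
Second outfall: C = (52.92·0.1949 + 9.600·6.300)/62.52 = 1.132 mg/L.

1.13 mg/L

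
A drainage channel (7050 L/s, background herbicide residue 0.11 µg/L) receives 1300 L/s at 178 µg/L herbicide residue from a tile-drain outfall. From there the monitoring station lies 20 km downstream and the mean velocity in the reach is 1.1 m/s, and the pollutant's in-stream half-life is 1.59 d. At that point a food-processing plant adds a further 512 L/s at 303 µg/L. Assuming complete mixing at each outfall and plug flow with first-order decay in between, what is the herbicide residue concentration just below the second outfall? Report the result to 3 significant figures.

After mixing, C = (7050·0.1100 + 1300·178.0) / 8350 = 232200/8350 = 27.81 µg/L; combined flow 8350 L/s.
Travel time t = 20·1000 / 1.1 = 18180 s = 5.051 h.
Half-life 1.59 d → k = ln 2 / 1.59 = 0.4359 d⁻¹.
First-order decay: C = 27.81·exp(−k·t) = 27.81·0.9123 = 25.37 µg/L.
At the second outfall, C = (8350·25.37 + 512.0·303.0) / (8350 + 512.0) = 41.41 µg/L.

41.4 µg/L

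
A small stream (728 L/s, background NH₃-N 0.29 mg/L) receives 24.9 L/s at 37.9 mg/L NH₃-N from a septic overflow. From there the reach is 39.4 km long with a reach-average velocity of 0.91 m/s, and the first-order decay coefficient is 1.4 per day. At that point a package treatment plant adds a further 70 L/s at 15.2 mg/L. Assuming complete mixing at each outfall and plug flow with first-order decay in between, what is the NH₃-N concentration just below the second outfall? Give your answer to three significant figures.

After mixing, C = (728.0·0.2900 + 24.90·37.90) / 752.9 = 1155/752.9 = 1.534 mg/L; combined flow 752.9 L/s.
Travel time t = 39.4·1000 / 0.91 = 43300 s = 12.03 h.
Applying C = C₀e^(−kt): 1.534 × 0.4958 = 0.7605 mg/L.
At the second outfall, C = (752.9·0.7605 + 70.00·15.20) / (752.9 + 70.00) = 1.989 mg/L.

1.99 mg/L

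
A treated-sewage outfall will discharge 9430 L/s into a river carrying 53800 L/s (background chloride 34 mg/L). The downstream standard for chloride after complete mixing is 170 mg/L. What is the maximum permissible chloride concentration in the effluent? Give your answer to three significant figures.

At the limit, (Qr·Cr + Qe·Cₑ)/(Qr + Qe) = 170:
Cₑ = (63230·170 − 53800·34.00) / 9430 = 945.9 mg/L.

946 mg/L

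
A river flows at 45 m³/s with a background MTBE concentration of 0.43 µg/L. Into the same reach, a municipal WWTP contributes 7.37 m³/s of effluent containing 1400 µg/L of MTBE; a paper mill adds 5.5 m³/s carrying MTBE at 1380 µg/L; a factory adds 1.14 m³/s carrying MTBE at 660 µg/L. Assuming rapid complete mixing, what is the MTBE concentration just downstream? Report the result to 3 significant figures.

Mixed concentration C = ΣQC/ΣQ = (45.00·0.4300 + 7.370·1400 + 5.500·1380 + 1.140·660.0) / 59.01 = 18680/59.01 = 316.6 µg/L.

317 µg/L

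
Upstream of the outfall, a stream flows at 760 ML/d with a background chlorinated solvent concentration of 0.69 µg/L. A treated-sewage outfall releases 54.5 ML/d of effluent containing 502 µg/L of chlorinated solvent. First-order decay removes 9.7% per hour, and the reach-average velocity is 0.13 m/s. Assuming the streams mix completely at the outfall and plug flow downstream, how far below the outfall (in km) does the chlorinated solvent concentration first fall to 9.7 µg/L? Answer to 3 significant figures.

Mass balance: C = (760.0·0.6900 + 54.50·502.0) / 814.5 = 27880/814.5 = 34.23 µg/L.
9.7%/h lost → k = −ln(1 − 0.097) = 0.1020 h⁻¹.
Set 34.23·exp(−k·t) = 9.7 → t = ln(34.23/9.7)/k = 44490 s = 12.36 h.
Distance = v·t = 0.13·44490 = 5784 m = 5.784 km.

5.78 km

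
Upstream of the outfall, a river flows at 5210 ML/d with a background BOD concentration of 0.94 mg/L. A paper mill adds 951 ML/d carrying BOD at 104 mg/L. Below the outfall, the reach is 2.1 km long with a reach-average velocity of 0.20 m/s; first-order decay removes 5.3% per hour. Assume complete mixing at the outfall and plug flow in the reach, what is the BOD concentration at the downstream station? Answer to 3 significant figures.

14.4 mg/L

Mass balance: C = (5210·0.9400 + 951.0·104.0) / 6161 = 103800/6161 = 16.85 mg/L.
Travel time t = 2.1·1000 / 0.20 = 10500 s = 2.917 h.
5.3%/h lost → k = −ln(1 − 0.053) = 0.05446 h⁻¹.
Applying C = C₀e^(−kt): 16.85 × 0.8531 = 14.37 mg/L.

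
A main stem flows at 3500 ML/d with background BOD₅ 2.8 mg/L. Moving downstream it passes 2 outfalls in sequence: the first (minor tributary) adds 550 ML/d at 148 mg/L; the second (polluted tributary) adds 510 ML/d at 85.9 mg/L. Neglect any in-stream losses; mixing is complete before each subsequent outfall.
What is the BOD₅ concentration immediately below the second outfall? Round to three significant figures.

Below outfall 1: Q → 4050 ML/d, C = (3500·2.800 + 550.0·148.0)/4050 = 22.52 mg/L.
Below outfall 2: Q → 4560 ML/d, C = (4050·22.52 + 510.0·85.90)/4560 = 29.61 mg/L.

29.6 mg/L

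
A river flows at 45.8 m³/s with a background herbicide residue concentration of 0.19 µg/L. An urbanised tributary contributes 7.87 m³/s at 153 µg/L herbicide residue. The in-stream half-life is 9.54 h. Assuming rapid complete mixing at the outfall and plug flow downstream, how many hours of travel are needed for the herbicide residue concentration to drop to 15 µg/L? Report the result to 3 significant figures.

Mass balance: C = (45.80·0.1900 + 7.870·153.0) / 53.67 = 1213/53.67 = 22.60 µg/L.
Half-life 9.54 h → k = ln 2 / 9.54 = 0.07266 h⁻¹ = 1.744 d⁻¹.
22.60·exp(−k·t) = 15 → t = ln(22.60/15)/k = 20300 s = 5.640 h.

5.64 h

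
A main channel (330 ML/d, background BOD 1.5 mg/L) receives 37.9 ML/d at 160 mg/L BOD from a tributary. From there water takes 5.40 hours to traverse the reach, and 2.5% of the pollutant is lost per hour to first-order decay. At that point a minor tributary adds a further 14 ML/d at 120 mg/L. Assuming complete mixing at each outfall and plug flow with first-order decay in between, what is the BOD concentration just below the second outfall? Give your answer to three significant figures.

19.4 mg/L

After mixing, C = (330.0·1.500 + 37.90·160.0) / 367.9 = 6559/367.9 = 17.83 mg/L; combined flow 367.9 ML/d.
2.5%/h lost → k = −ln(1 − 0.025) = 0.02532 h⁻¹.
After decay, C = 17.83 × e^(−kt) = 17.83 × 0.8722 = 15.55 mg/L.
Second outfall: C = (367.9·15.55 + 14.00·120.0)/381.9 = 19.38 mg/L.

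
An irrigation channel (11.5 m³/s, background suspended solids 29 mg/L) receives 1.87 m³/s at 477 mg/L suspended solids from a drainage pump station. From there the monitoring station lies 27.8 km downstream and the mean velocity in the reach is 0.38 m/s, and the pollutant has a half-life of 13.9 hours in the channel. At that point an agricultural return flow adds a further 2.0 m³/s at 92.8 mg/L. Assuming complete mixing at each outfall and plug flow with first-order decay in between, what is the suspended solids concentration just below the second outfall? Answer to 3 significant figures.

41.0 mg/L

Flow-weighted average: C = (11.50·29.00 + 1.870·477.0) / 13.37 = 1225/13.37 = 91.66 mg/L; combined flow 13.37 m³/s.
Travel time t = 27.8·1000 / 0.38 = 73160 s = 20.32 h.
Half-life 13.9 h → k = ln 2 / 13.9 = 0.04987 h⁻¹ = 1.197 d⁻¹.
After decay, C = 91.66 × e^(−kt) = 91.66 × 0.3630 = 33.27 mg/L.
At the second outfall, C = (13.37·33.27 + 2.000·92.80) / (13.37 + 2.000) = 41.02 mg/L.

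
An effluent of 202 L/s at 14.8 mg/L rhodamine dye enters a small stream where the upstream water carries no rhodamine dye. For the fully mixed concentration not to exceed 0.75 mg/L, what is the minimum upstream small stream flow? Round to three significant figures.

Set C_mix = 0.75: (Q·0 + 202.0·14.80) / (Q + 202.0) = 0.75
→ Q = 202.0·(14.80 − 0.75)/(0.75 − 0) = 3784 L/s.

3780 L/s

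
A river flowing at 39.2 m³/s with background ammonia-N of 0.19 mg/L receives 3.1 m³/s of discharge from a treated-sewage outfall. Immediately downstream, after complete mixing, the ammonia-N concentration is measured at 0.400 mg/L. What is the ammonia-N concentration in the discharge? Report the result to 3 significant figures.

3.06 mg/L

Mass balance: 39.20·0.1900 + 3.100·Cₑ = 42.30·0.4000
→ Cₑ = (42.30·0.4000 − 39.20·0.1900) / 3.100 = 3.055 mg/L.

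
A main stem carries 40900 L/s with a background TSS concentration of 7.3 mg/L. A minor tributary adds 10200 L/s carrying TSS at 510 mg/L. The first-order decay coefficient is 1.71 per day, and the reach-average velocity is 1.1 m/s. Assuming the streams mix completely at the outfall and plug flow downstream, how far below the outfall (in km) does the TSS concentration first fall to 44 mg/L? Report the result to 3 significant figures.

49.7 km

Mass balance: C = (40900·7.300 + 10200·510.0) / 51100 = 5501000/51100 = 107.6 mg/L.
Set 107.6·exp(−k·t) = 44 → t = ln(107.6/44)/k = 45200 s = 12.56 h.
Distance = v·t = 1.1·45200 = 49720 m = 49.72 km.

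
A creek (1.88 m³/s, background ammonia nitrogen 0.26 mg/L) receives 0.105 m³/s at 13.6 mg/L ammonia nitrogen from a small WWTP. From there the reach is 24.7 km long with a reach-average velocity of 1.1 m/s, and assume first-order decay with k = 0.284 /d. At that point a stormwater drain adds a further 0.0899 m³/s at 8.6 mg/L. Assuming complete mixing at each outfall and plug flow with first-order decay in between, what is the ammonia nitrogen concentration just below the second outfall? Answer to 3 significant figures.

Conservation of mass: C = (1.880·0.2600 + 0.1050·13.60) / 1.985 = 1.917/1.985 = 0.9656 mg/L; combined flow 1.985 m³/s.
Travel time t = 24.7·1000 / 1.1 = 22450 s = 6.237 h.
First-order decay: C = 0.9656·exp(−k·t) = 0.9656·0.9288 = 0.8969 mg/L.
Second outfall: C = (1.985·0.8969 + 0.08990·8.600)/2.075 = 1.231 mg/L.

1.23 mg/L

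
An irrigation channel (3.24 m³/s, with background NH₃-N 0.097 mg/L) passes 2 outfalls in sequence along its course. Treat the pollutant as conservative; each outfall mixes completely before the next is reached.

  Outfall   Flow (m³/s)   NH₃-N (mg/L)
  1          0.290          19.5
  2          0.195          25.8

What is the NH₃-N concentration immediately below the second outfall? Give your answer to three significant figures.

2.95 mg/L

After outfall 1: Q = 3.240 + 0.2900 = 3.530 m³/s; C = (3.240·0.09700 + 0.2900·19.50)/3.530 = 1.691 mg/L.
After outfall 2: Q = 3.530 + 0.1950 = 3.725 m³/s; C = (3.530·1.691 + 0.1950·25.80)/3.725 = 2.953 mg/L.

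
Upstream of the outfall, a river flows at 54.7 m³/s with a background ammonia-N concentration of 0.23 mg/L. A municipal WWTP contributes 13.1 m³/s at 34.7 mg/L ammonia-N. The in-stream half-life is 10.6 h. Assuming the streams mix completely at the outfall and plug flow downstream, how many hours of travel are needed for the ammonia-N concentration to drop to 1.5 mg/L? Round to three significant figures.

Mixed concentration C = ΣQC/ΣQ = (54.70·0.2300 + 13.10·34.70) / 67.80 = 467.2/67.80 = 6.890 mg/L.
Half-life 10.6 h → k = ln 2 / 10.6 = 0.06539 h⁻¹ = 1.569 d⁻¹.
6.890·exp(−k·t) = 1.5 → t = ln(6.890/1.5)/k = 83940 s = 23.32 h.

23.3 h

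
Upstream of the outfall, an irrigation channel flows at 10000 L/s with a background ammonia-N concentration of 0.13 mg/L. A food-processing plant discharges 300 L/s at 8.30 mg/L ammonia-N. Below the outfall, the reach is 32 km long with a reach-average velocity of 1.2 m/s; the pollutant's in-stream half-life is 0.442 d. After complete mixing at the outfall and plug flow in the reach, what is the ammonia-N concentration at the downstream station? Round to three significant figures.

0.227 mg/L

After mixing, C = (10000·0.1300 + 300.0·8.300) / 10300 = 3790/10300 = 0.3680 mg/L.
Travel time t = 32·1000 / 1.2 = 26670 s = 7.407 h.
Half-life 0.442 d → k = ln 2 / 0.442 = 1.568 d⁻¹.
Decay over the reach: 0.3680·exp(−kt) = 0.3680·0.6163 = 0.2268 mg/L.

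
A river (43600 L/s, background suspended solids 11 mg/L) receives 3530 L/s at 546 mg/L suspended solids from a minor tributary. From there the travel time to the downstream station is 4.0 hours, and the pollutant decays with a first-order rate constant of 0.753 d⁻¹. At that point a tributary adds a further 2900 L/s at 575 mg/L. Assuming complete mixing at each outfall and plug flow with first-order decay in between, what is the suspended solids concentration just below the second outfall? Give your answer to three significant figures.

Mixed concentration C = ΣQC/ΣQ = (43600·11.00 + 3530·546.0) / 47130 = 2407000/47130 = 51.07 mg/L; combined flow 47130 L/s.
After decay, C = 51.07 × e^(−kt) = 51.07 × 0.8821 = 45.05 mg/L.
Second outfall: C = (47130·45.05 + 2900·575.0)/50030 = 75.77 mg/L.

75.8 mg/L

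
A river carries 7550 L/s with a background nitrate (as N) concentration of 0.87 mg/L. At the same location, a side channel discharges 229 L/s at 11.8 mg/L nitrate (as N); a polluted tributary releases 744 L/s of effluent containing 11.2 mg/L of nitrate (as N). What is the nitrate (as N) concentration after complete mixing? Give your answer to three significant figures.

2.07 mg/L

Flow-weighted average: C = (7550·0.8700 + 229.0·11.80 + 744.0·11.20) / 8523 = 17600/8523 = 2.065 mg/L.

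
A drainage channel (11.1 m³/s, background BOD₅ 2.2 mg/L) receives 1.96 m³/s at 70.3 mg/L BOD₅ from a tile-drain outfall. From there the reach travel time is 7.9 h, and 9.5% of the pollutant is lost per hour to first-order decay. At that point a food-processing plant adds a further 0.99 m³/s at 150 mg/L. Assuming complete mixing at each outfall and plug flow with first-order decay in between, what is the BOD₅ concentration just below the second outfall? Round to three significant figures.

15.8 mg/L

After mixing, C = (11.10·2.200 + 1.960·70.30) / 13.06 = 162.2/13.06 = 12.42 mg/L; combined flow 13.06 m³/s.
9.5%/h lost → k = −ln(1 − 0.095) = 0.09982 h⁻¹.
Decay over the reach: 12.42·exp(−kt) = 12.42·0.4545 = 5.645 mg/L.
Second outfall: C = (13.06·5.645 + 0.9900·150.0)/14.05 = 15.82 mg/L.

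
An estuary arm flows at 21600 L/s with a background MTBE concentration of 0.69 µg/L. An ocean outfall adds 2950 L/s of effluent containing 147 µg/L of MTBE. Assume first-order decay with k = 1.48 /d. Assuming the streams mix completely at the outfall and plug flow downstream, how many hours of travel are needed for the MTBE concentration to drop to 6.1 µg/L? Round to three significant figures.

Conservation of mass: C = (21600·0.6900 + 2950·147.0) / 24550 = 448600/24550 = 18.27 µg/L.
18.27·exp(−k·t) = 6.1 → t = ln(18.27/6.1)/k = 64040 s = 17.79 h.

17.8 h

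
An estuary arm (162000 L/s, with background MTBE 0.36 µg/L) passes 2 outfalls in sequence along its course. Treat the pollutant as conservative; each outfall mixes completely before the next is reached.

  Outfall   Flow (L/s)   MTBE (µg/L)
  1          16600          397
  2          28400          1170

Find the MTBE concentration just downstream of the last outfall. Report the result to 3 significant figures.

193 µg/L

Below outfall 1: Q → 178600 L/s, C = (162000·0.3600 + 16600·397.0)/178600 = 37.23 µg/L.
Below outfall 2: Q → 207000 L/s, C = (178600·37.23 + 28400·1170)/207000 = 192.6 µg/L.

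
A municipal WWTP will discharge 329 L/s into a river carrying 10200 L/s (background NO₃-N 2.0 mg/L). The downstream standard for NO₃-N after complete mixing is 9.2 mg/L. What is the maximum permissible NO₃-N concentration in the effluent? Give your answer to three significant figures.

232 mg/L

At the limit, (Qr·Cr + Qe·Cₑ)/(Qr + Qe) = 9.2:
Cₑ = (10530·9.2 − 10200·2.000) / 329.0 = 232.4 mg/L.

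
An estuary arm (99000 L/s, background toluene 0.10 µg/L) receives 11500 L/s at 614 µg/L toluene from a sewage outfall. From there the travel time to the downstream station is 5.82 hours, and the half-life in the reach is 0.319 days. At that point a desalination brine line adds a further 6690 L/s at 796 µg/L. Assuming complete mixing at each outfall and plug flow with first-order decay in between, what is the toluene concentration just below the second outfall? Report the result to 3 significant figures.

Mass balance: C = (99000·0.1000 + 11500·614.0) / 110500 = 7071000/110500 = 63.99 µg/L; combined flow 110500 L/s.
Half-life 0.319 d → k = ln 2 / 0.319 = 2.173 d⁻¹.
Applying C = C₀e^(−kt): 63.99 × 0.5904 = 37.78 µg/L.
At the second outfall, C = (110500·37.78 + 6690·796.0) / (110500 + 6690) = 81.07 µg/L.

81.1 µg/L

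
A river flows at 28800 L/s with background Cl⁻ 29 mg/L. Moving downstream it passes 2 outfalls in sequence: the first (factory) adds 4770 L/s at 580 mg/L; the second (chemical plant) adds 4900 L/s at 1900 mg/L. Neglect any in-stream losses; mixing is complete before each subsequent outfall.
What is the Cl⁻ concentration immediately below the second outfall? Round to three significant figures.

336 mg/L

After outfall 1: Q = 28800 + 4770 = 33570 L/s; C = (28800·29.00 + 4770·580.0)/33570 = 107.3 mg/L.
After outfall 2: Q = 33570 + 4900 = 38470 L/s; C = (33570·107.3 + 4900·1900)/38470 = 335.6 mg/L.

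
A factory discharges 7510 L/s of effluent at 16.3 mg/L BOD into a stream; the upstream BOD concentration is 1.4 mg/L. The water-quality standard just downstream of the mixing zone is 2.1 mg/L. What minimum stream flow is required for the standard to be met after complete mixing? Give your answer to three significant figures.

Set C_mix = 2.1: (Q·1.400 + 7510·16.30) / (Q + 7510) = 2.1
→ Q = 7510·(16.30 − 2.1)/(2.1 − 1.400) = 152300 L/s.

152000 L/s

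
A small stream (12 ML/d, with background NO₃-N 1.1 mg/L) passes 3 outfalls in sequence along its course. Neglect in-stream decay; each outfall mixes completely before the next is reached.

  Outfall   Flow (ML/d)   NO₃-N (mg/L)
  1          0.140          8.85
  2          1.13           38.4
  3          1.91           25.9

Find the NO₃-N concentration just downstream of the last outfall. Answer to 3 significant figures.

7.07 mg/L

After outfall 1: Q = 12.00 + 0.1400 = 12.14 ML/d; C = (12.00·1.100 + 0.1400·8.850)/12.14 = 1.189 mg/L.
After outfall 2: Q = 12.14 + 1.130 = 13.27 ML/d; C = (12.14·1.189 + 1.130·38.40)/13.27 = 4.358 mg/L.
After outfall 3: Q = 13.27 + 1.910 = 15.18 ML/d; C = (13.27·4.358 + 1.910·25.90)/15.18 = 7.069 mg/L.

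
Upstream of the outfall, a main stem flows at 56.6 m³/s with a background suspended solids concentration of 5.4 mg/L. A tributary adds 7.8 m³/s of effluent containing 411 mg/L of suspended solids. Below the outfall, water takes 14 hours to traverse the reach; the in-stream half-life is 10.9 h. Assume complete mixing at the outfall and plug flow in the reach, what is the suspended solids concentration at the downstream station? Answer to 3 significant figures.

After mixing, C = (56.60·5.400 + 7.800·411.0) / 64.40 = 3511/64.40 = 54.53 mg/L.
Half-life 10.9 h → k = ln 2 / 10.9 = 0.06359 h⁻¹ = 1.526 d⁻¹.
Decay over the reach: 54.53·exp(−kt) = 54.53·0.4105 = 22.38 mg/L.

22.4 mg/L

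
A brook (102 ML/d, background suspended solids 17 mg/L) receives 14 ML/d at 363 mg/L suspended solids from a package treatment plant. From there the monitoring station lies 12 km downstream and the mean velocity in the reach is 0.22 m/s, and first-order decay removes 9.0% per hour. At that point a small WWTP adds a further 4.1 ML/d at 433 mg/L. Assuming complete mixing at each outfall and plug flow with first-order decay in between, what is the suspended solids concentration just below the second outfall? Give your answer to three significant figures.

Mixed concentration C = ΣQC/ΣQ = (102.0·17.00 + 14.00·363.0) / 116.0 = 6816/116.0 = 58.76 mg/L; combined flow 116.0 ML/d.
Travel time t = 12·1000 / 0.22 = 54550 s = 15.15 h.
9.0%/h lost → k = −ln(1 − 0.09) = 0.09431 h⁻¹.
First-order decay: C = 58.76·exp(−k·t) = 58.76·0.2396 = 14.08 mg/L.
At the second outfall, C = (116.0·14.08 + 4.100·433.0) / (116.0 + 4.100) = 28.38 mg/L.

28.4 mg/L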